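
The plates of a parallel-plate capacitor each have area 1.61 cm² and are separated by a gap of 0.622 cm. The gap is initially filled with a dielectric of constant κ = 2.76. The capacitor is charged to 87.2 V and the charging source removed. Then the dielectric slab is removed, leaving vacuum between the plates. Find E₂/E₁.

2.76

Isolated ⇒ Q is held fixed.
V₂ = Q/C₂ = V₁/0.362; E = V/d, so E₂/E₁ = (V₂/V₁)(d₁/d₂) = 2.76.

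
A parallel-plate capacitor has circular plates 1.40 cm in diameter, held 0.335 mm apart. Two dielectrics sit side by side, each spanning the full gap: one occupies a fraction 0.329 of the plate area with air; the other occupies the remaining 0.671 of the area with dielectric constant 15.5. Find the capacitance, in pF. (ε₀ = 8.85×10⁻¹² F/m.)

43.6 pF

A = π(1.40/2 cm)² = 1.54×10⁻⁴ m².
Side-by-side slabs ⇒ two capacitors in parallel, each spanning the full gap.
C₁ = κ₁ε₀A₁/d = 1.00 × 8.85×10⁻¹² × 5.06×10⁻⁵ / 3.35×10⁻⁴ = 1.34×10⁻¹² F.
C₂ = κ₂ε₀A₂/d = 15.5 × 8.85×10⁻¹² × 1.03×10⁻⁴ / 3.35×10⁻⁴ = 4.23×10⁻¹¹ F.
C = C₁ + C₂ = 4.36×10⁻¹¹ F.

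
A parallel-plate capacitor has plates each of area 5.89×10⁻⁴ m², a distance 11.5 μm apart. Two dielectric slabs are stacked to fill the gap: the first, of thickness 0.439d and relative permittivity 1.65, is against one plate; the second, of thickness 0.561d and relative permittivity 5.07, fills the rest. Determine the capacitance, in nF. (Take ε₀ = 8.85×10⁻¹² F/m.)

Stacked slabs ⇒ two capacitors in series, each with the full plate area.
C₁ = κ₁ε₀A/d₁ = 1.65 × 8.85×10⁻¹² × 5.89×10⁻⁴ / 5.05×10⁻⁶ = 1.70×10⁻⁹ F.
C₂ = κ₂ε₀A/d₂ = 5.07 × 8.85×10⁻¹² × 5.89×10⁻⁴ / 6.45×10⁻⁶ = 4.10×10⁻⁹ F.
C = (1/C₁ + 1/C₂)⁻¹ = 1.20×10⁻⁹ F.

1.20 nF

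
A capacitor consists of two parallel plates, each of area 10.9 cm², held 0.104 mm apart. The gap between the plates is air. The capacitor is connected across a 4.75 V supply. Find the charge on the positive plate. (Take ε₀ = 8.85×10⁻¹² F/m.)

Q ≈ 441 pC

A = 10.9 cm² = 1.09×10⁻³ m².
C = ε₀A/d = 8.85×10⁻¹² × 1.09×10⁻³ / 1.04×10⁻⁴ = 9.28×10⁻¹¹ F.
Q = CV = 9.28×10⁻¹¹ × 4.75 = 4.41×10⁻¹⁰ C.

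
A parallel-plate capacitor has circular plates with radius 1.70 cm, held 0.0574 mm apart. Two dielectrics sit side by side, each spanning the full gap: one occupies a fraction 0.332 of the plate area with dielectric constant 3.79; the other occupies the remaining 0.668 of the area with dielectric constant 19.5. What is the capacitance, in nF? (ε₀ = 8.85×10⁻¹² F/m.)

2.00 nF

A = π(1.70 cm)² = 9.08×10⁻⁴ m².
Side-by-side slabs ⇒ two capacitors in parallel, each spanning the full gap.
C₁ = κ₁ε₀A₁/d = 3.79 × 8.85×10⁻¹² × 3.01×10⁻⁴ / 5.74×10⁻⁵ = 1.76×10⁻¹⁰ F.
C₂ = κ₂ε₀A₂/d = 19.5 × 8.85×10⁻¹² × 6.06×10⁻⁴ / 5.74×10⁻⁵ = 1.82×10⁻⁹ F.
C = C₁ + C₂ = 2.00×10⁻⁹ F.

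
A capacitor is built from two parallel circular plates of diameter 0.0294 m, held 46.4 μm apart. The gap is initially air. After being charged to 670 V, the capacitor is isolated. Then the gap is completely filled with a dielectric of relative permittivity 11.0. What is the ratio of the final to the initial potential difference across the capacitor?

V₂/V₁ ≈ 0.0909

Isolated ⇒ Q is held fixed.
C₂ = 11.0 C₁ and V = Q/C, so V₂/V₁ = C₁/C₂ = 0.0909.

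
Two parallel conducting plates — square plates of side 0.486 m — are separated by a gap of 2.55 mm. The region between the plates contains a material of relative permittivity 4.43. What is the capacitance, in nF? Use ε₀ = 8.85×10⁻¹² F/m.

C ≈ 3.63 nF

A = (0.486 m)² = 0.236 m².
C = κε₀A/d = 4.43 × 8.85×10⁻¹² × 0.236 / 2.55×10⁻³ = 3.63×10⁻⁹ F.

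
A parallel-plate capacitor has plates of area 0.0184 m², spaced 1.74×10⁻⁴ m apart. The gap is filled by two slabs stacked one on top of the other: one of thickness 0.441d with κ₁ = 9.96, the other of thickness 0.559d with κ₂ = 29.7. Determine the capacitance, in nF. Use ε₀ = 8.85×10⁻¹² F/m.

14.8 nF

Stacked slabs ⇒ two capacitors in series, each with the full plate area.
C₁ = κ₁ε₀A/d₁ = 9.96 × 8.85×10⁻¹² × 1.84×10⁻² / 7.67×10⁻⁵ = 2.11×10⁻⁸ F.
C₂ = κ₂ε₀A/d₂ = 29.7 × 8.85×10⁻¹² × 1.84×10⁻² / 9.73×10⁻⁵ = 4.97×10⁻⁸ F.
C = (1/C₁ + 1/C₂)⁻¹ = 1.48×10⁻⁸ F.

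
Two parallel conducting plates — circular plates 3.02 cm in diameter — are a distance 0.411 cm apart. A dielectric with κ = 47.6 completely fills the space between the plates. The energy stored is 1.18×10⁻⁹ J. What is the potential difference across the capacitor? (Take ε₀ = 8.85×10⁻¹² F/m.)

5.67 V

A = π(3.02/2 cm)² = 7.16×10⁻⁴ m².
C = κε₀A/d = 47.6 × 8.85×10⁻¹² × 7.16×10⁻⁴ / 4.11×10⁻³ = 7.34×10⁻¹¹ F.
V = √(2U/C) = √(2 × 1.18×10⁻⁹ / 7.34×10⁻¹¹) = 5.67 V.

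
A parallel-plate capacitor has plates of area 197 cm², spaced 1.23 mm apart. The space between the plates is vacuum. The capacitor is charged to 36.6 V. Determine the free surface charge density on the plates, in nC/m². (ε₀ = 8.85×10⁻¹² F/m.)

σ ≈ 263 nC/m²

A = 197 cm² = 1.97×10⁻² m².
C = ε₀A/d = 8.85×10⁻¹² × 1.97×10⁻² / 1.23×10⁻³ = 1.42×10⁻¹⁰ F.
σ = Q/A = CV/A = 1.42×10⁻¹⁰ × 36.6 / 1.97×10⁻² = 2.63×10⁻⁷ C/m².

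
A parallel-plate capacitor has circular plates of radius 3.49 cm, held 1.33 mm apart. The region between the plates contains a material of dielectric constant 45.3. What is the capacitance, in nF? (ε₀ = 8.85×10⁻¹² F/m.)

A = π(3.49 cm)² = 3.83×10⁻³ m².
C = κε₀A/d = 45.3 × 8.85×10⁻¹² × 3.83×10⁻³ / 1.33×10⁻³ = 1.15×10⁻⁹ F.

C ≈ 1.15 nF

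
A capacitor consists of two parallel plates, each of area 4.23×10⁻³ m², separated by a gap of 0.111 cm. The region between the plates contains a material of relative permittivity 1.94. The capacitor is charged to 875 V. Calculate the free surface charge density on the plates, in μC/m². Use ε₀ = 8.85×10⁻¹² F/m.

C = κε₀A/d = 1.94 × 8.85×10⁻¹² × 4.23×10⁻³ / 1.11×10⁻³ = 6.54×10⁻¹¹ F.
σ = Q/A = CV/A = 6.54×10⁻¹¹ × 875 / 4.23×10⁻³ = 1.35×10⁻⁵ C/m².

13.5 μC/m²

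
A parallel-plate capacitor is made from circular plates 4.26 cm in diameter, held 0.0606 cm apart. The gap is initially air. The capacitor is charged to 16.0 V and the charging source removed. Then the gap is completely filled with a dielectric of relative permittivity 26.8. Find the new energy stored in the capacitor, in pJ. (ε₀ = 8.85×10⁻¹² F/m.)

U ≈ 99.4 pJ

A = π(4.26/2 cm)² = 1.43×10⁻³ m².
Initially C₁ = ε₀A/d = 8.85×10⁻¹² × 1.43×10⁻³ / 6.06×10⁻⁴ = 2.08×10⁻¹¹ F.
U₁ = 2.66×10⁻⁹ J.
Isolated ⇒ Q is held fixed. C₂ = 26.8 C₁ and U = Q²/(2C), so U₂/U₁ = C₁/C₂ = 0.0373.
U₂ = 0.0373 × 2.66×10⁻⁹ = 9.94×10⁻¹¹ J.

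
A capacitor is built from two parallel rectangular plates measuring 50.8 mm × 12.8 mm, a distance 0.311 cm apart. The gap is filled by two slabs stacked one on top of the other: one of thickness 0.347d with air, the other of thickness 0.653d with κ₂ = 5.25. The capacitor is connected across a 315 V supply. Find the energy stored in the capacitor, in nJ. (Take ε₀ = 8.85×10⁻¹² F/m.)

A = 50.8 × 12.8 mm² = 6.50×10⁻⁴ m².
Stacked slabs ⇒ two capacitors in series, each with the full plate area.
C₁ = κ₁ε₀A/d₁ = 1.00 × 8.85×10⁻¹² × 6.50×10⁻⁴ / 1.08×10⁻³ = 5.33×10⁻¹² F.
C₂ = κ₂ε₀A/d₂ = 5.25 × 8.85×10⁻¹² × 6.50×10⁻⁴ / 2.03×10⁻³ = 1.49×10⁻¹¹ F.
C = (1/C₁ + 1/C₂)⁻¹ = 3.93×10⁻¹² F.
U = ½CV² = ½ × 3.93×10⁻¹² × (315)² = 1.95×10⁻⁷ J.

U ≈ 195 nJ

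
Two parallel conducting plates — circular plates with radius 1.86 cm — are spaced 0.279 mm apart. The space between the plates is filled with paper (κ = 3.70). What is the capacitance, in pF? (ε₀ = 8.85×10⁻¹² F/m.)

C ≈ 128 pF

A = π(1.86 cm)² = 1.09×10⁻³ m².
C = κε₀A/d = 3.70 × 8.85×10⁻¹² × 1.09×10⁻³ / 2.79×10⁻⁴ = 1.28×10⁻¹⁰ F.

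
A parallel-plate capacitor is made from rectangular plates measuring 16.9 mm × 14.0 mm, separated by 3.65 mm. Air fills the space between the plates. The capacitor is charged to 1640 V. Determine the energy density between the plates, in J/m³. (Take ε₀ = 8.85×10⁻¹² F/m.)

E = V/d = 1640 / 3.65×10⁻³ = 4.49×10⁵ V/m.
u = ½ε₀E² = ½ × 8.85×10⁻¹² × (4.49×10⁵)² = 0.893 J/m³.

0.893 J/m³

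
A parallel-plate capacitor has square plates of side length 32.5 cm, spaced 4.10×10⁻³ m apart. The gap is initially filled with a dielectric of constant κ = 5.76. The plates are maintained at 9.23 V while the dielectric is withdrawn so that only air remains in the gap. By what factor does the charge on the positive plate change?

Battery connected ⇒ V is held fixed.
C₂ = 0.174 C₁ and Q = CV, so Q₂/Q₁ = C₂/C₁ = 0.174.

0.174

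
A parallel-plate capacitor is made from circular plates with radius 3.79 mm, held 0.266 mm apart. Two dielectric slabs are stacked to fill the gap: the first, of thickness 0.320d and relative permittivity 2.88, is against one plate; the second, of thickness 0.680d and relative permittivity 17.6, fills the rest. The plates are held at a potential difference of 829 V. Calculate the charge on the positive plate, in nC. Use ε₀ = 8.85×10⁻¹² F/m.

A = π(3.79 mm)² = 4.51×10⁻⁵ m².
Stacked slabs ⇒ two capacitors in series, each with the full plate area.
C₁ = κ₁ε₀A/d₁ = 2.88 × 8.85×10⁻¹² × 4.51×10⁻⁵ / 8.51×10⁻⁵ = 1.35×10⁻¹¹ F.
C₂ = κ₂ε₀A/d₂ = 17.6 × 8.85×10⁻¹² × 4.51×10⁻⁵ / 1.81×10⁻⁴ = 3.89×10⁻¹¹ F.
C = (1/C₁ + 1/C₂)⁻¹ = 1.00×10⁻¹¹ F.
Q = CV = 1.00×10⁻¹¹ × 829 = 8.31×10⁻⁹ C.

8.31 nC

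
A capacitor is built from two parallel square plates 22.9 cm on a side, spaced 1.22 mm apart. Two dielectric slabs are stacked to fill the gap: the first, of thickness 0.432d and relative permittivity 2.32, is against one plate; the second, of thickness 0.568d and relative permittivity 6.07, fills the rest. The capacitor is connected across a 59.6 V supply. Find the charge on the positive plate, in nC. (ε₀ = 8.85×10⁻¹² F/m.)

A = (22.9 cm)² = 5.24×10⁻² m².
Stacked slabs ⇒ two capacitors in series, each with the full plate area.
C₁ = κ₁ε₀A/d₁ = 2.32 × 8.85×10⁻¹² × 5.24×10⁻² / 5.27×10⁻⁴ = 2.04×10⁻⁹ F.
C₂ = κ₂ε₀A/d₂ = 6.07 × 8.85×10⁻¹² × 5.24×10⁻² / 6.93×10⁻⁴ = 4.07×10⁻⁹ F.
C = (1/C₁ + 1/C₂)⁻¹ = 1.36×10⁻⁹ F.
Q = CV = 1.36×10⁻⁹ × 59.6 = 8.10×10⁻⁸ C.

Q ≈ 81.0 nC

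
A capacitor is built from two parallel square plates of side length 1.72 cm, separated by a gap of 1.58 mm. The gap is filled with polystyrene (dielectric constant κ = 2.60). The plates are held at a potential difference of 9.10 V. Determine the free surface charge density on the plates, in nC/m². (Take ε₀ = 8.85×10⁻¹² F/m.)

σ ≈ 133 nC/m²

A = (1.72 cm)² = 2.96×10⁻⁴ m².
C = κε₀A/d = 2.60 × 8.85×10⁻¹² × 2.96×10⁻⁴ / 1.58×10⁻³ = 4.31×10⁻¹² F.
σ = Q/A = CV/A = 4.31×10⁻¹² × 9.10 / 2.96×10⁻⁴ = 1.33×10⁻⁷ C/m².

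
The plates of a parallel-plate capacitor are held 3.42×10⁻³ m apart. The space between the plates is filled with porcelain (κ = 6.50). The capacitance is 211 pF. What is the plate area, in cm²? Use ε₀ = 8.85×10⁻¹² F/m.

125 cm²

A = Cd/(κε₀) = 2.11×10⁻¹⁰ × 3.42×10⁻³ / (6.50 × 8.85×10⁻¹²) = 1.25×10⁻² m².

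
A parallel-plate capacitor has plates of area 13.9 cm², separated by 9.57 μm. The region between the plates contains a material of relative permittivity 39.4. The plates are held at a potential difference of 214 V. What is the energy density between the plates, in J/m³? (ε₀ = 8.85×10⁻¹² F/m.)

u ≈ 8.72×10⁴ J/m³

E = V/d = 214 / 9.57×10⁻⁶ = 2.24×10⁷ V/m.
u = ½κε₀E² = ½ × 39.4 × 8.85×10⁻¹² × (2.24×10⁷)² = 8.72×10⁴ J/m³.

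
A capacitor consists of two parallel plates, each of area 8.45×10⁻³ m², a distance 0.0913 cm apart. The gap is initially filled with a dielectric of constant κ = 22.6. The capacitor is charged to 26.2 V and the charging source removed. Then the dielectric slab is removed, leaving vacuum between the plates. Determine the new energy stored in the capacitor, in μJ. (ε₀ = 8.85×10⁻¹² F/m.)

U ≈ 14.4 μJ

Initially C₁ = κε₀A/d = 22.6 × 8.85×10⁻¹² × 8.45×10⁻³ / 9.13×10⁻⁴ = 1.85×10⁻⁹ F.
U₁ = 6.35×10⁻⁷ J.
Isolated ⇒ Q is held fixed. C₂ = 0.0442 C₁ and U = Q²/(2C), so U₂/U₁ = C₁/C₂ = 22.6.
U₂ = 22.6 × 6.35×10⁻⁷ = 1.44×10⁻⁵ J.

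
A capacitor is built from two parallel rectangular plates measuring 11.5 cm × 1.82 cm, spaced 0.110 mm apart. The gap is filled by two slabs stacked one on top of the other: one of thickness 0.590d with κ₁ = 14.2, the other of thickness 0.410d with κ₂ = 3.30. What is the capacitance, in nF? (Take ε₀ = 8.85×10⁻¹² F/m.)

A = 11.5 × 1.82 cm² = 2.09×10⁻³ m².
Stacked slabs ⇒ two capacitors in series, each with the full plate area.
C₁ = κ₁ε₀A/d₁ = 14.2 × 8.85×10⁻¹² × 2.09×10⁻³ / 6.49×10⁻⁵ = 4.05×10⁻⁹ F.
C₂ = κ₂ε₀A/d₂ = 3.30 × 8.85×10⁻¹² × 2.09×10⁻³ / 4.51×10⁻⁵ = 1.36×10⁻⁹ F.
C = (1/C₁ + 1/C₂)⁻¹ = 1.02×10⁻⁹ F.

1.02 nF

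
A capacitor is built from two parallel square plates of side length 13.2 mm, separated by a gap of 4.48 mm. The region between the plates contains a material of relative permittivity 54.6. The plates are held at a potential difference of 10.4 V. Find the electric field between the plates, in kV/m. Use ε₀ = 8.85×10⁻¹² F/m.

E = V/d = 10.4 / 4.48×10⁻³ = 2.32×10³ V/m.

E ≈ 2.32 kV/m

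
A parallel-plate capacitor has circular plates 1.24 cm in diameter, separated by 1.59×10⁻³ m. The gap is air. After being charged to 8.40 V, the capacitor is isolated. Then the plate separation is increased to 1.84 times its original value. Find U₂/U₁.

U₂/U₁ ≈ 1.84

Isolated ⇒ Q is held fixed.
C₂ = 0.543 C₁ and U = Q²/(2C), so U₂/U₁ = C₁/C₂ = 1.84.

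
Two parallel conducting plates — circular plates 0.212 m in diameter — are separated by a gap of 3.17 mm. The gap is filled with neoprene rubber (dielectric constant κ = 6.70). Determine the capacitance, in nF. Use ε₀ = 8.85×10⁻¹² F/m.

C ≈ 0.660 nF

A = π(0.212/2 m)² = 3.53×10⁻² m².
C = κε₀A/d = 6.70 × 8.85×10⁻¹² × 3.53×10⁻² / 3.17×10⁻³ = 6.60×10⁻¹⁰ F.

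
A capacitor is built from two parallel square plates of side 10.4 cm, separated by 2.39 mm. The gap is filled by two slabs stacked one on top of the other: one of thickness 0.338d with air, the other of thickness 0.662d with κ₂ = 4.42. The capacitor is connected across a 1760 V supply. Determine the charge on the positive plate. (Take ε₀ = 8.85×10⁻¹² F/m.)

A = (10.4 cm)² = 1.08×10⁻² m².
Stacked slabs ⇒ two capacitors in series, each with the full plate area.
C₁ = κ₁ε₀A/d₁ = 1.00 × 8.85×10⁻¹² × 1.08×10⁻² / 8.08×10⁻⁴ = 1.18×10⁻¹⁰ F.
C₂ = κ₂ε₀A/d₂ = 4.42 × 8.85×10⁻¹² × 1.08×10⁻² / 1.58×10⁻³ = 2.67×10⁻¹⁰ F.
C = (1/C₁ + 1/C₂)⁻¹ = 8.21×10⁻¹¹ F.
Q = CV = 8.21×10⁻¹¹ × 1760 = 1.45×10⁻⁷ C.

Q ≈ 145 nC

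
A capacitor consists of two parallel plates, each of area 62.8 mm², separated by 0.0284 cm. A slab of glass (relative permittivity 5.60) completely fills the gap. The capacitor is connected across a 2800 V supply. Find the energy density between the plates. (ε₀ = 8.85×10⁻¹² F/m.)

u ≈ 2409 J/m³

E = V/d = 2800 / 2.84×10⁻⁴ = 9.86×10⁶ V/m.
u = ½κε₀E² = ½ × 5.60 × 8.85×10⁻¹² × (9.86×10⁶)² = 2.41×10³ J/m³.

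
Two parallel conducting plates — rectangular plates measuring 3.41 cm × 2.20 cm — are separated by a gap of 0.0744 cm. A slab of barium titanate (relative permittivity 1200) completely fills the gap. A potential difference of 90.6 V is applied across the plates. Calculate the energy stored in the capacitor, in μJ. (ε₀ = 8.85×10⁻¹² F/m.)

43.9 μJ

A = 3.41 × 2.20 cm² = 7.50×10⁻⁴ m².
C = κε₀A/d = 1200 × 8.85×10⁻¹² × 7.50×10⁻⁴ / 7.44×10⁻⁴ = 1.07×10⁻⁸ F.
U = ½CV² = ½ × 1.07×10⁻⁸ × (90.6)² = 4.39×10⁻⁵ J.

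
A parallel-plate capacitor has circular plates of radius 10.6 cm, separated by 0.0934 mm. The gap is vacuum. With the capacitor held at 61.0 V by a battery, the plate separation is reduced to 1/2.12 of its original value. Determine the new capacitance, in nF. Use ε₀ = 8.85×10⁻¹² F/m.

A = π(10.6 cm)² = 3.53×10⁻² m².
Initially C₁ = ε₀A/d = 8.85×10⁻¹² × 3.53×10⁻² / 9.34×10⁻⁵ = 3.34×10⁻⁹ F.
C = ε₀A/d scales as 1/d, so C₂/C₁ = d₁/d₂ = 2.12.
C₂ = 2.12 × 3.34×10⁻⁹ = 7.09×10⁻⁹ F.

7.09 nF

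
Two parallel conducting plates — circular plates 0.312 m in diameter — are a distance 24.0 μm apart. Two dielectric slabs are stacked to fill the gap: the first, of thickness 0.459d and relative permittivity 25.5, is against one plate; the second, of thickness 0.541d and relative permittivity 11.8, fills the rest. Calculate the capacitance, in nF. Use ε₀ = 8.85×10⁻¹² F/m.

442 nF

A = π(0.312/2 m)² = 7.65×10⁻² m².
Stacked slabs ⇒ two capacitors in series, each with the full plate area.
C₁ = κ₁ε₀A/d₁ = 25.5 × 8.85×10⁻¹² × 7.65×10⁻² / 1.10×10⁻⁵ = 1.57×10⁻⁶ F.
C₂ = κ₂ε₀A/d₂ = 11.8 × 8.85×10⁻¹² × 7.65×10⁻² / 1.30×10⁻⁵ = 6.15×10⁻⁷ F.
C = (1/C₁ + 1/C₂)⁻¹ = 4.42×10⁻⁷ F.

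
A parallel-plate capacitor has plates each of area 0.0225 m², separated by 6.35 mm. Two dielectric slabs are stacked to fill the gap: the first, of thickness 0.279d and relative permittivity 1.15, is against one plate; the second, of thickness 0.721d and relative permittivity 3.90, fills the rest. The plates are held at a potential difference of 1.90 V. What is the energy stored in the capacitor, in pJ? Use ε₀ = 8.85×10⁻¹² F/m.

Stacked slabs ⇒ two capacitors in series, each with the full plate area.
C₁ = κ₁ε₀A/d₁ = 1.15 × 8.85×10⁻¹² × 2.25×10⁻² / 1.77×10⁻³ = 1.29×10⁻¹⁰ F.
C₂ = κ₂ε₀A/d₂ = 3.90 × 8.85×10⁻¹² × 2.25×10⁻² / 4.58×10⁻³ = 1.70×10⁻¹⁰ F.
C = (1/C₁ + 1/C₂)⁻¹ = 7.34×10⁻¹¹ F.
U = ½CV² = ½ × 7.34×10⁻¹¹ × (1.90)² = 1.32×10⁻¹⁰ J.

U ≈ 132 pJ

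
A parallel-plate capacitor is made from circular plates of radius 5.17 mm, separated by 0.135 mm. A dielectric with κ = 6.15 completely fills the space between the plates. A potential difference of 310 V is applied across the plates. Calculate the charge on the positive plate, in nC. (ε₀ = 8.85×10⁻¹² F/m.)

10.5 nC

A = π(5.17 mm)² = 8.40×10⁻⁵ m².
C = κε₀A/d = 6.15 × 8.85×10⁻¹² × 8.40×10⁻⁵ / 1.35×10⁻⁴ = 3.39×10⁻¹¹ F.
Q = CV = 3.39×10⁻¹¹ × 310 = 1.05×10⁻⁸ C.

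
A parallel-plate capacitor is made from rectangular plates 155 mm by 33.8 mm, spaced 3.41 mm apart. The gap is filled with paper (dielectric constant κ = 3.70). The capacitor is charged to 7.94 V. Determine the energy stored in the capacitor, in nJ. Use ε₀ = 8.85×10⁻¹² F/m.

U ≈ 1.59 nJ

A = 155 × 33.8 mm² = 5.24×10⁻³ m².
C = κε₀A/d = 3.70 × 8.85×10⁻¹² × 5.24×10⁻³ / 3.41×10⁻³ = 5.03×10⁻¹¹ F.
U = ½CV² = ½ × 5.03×10⁻¹¹ × (7.94)² = 1.59×10⁻⁹ J.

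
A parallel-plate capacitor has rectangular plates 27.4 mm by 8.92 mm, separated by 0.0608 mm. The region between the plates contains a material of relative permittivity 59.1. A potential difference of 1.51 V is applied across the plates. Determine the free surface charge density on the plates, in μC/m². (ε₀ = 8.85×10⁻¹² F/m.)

13.0 μC/m²

A = 27.4 × 8.92 mm² = 2.44×10⁻⁴ m².
C = κε₀A/d = 59.1 × 8.85×10⁻¹² × 2.44×10⁻⁴ / 6.08×10⁻⁵ = 2.10×10⁻⁹ F.
σ = Q/A = CV/A = 2.10×10⁻⁹ × 1.51 / 2.44×10⁻⁴ = 1.30×10⁻⁵ C/m².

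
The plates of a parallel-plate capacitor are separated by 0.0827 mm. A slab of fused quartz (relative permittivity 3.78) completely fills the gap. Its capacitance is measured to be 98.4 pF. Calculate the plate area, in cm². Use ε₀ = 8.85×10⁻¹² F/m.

2.43 cm²

A = Cd/(κε₀) = 9.84×10⁻¹¹ × 8.27×10⁻⁵ / (3.78 × 8.85×10⁻¹²) = 2.43×10⁻⁴ m².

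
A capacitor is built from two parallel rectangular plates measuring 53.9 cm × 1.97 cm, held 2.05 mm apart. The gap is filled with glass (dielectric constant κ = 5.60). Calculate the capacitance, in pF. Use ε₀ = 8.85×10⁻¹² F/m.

257 pF

A = 53.9 × 1.97 cm² = 1.06×10⁻² m².
C = κε₀A/d = 5.60 × 8.85×10⁻¹² × 1.06×10⁻² / 2.05×10⁻³ = 2.57×10⁻¹⁰ F.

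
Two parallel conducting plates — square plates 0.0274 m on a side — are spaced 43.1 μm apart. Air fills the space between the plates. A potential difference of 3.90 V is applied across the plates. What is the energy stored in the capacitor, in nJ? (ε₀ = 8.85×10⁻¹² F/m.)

U ≈ 1.17 nJ

A = (0.0274 m)² = 7.51×10⁻⁴ m².
C = ε₀A/d = 8.85×10⁻¹² × 7.51×10⁻⁴ / 4.31×10⁻⁵ = 1.54×10⁻¹⁰ F.
U = ½CV² = ½ × 1.54×10⁻¹⁰ × (3.90)² = 1.17×10⁻⁹ J.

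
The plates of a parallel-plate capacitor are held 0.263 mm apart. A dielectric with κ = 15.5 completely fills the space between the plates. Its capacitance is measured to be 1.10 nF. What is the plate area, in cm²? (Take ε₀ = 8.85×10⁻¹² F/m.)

A = Cd/(κε₀) = 1.10×10⁻⁹ × 2.63×10⁻⁴ / (15.5 × 8.85×10⁻¹²) = 2.11×10⁻³ m².

21.1 cm²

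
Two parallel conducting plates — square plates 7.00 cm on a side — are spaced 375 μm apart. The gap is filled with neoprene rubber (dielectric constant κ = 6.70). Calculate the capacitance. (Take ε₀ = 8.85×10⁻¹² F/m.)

C ≈ 0.775 nF

A = (7.00 cm)² = 4.90×10⁻³ m².
C = κε₀A/d = 6.70 × 8.85×10⁻¹² × 4.90×10⁻³ / 3.75×10⁻⁴ = 7.75×10⁻¹⁰ F.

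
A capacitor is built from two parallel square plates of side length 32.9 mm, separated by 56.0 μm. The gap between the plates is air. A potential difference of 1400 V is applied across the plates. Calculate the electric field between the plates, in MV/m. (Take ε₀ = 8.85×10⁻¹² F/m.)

E ≈ 25.0 MV/m

E = V/d = 1400 / 5.60×10⁻⁵ = 2.50×10⁷ V/m.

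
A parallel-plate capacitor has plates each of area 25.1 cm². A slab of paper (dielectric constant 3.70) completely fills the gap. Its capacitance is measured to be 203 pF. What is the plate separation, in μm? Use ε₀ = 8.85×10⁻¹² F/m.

d ≈ 405 μm

A = 25.1 cm² = 2.51×10⁻³ m².
d = κε₀A/C = 3.70 × 8.85×10⁻¹² × 2.51×10⁻³ / 2.03×10⁻¹⁰ = 4.05×10⁻⁴ m.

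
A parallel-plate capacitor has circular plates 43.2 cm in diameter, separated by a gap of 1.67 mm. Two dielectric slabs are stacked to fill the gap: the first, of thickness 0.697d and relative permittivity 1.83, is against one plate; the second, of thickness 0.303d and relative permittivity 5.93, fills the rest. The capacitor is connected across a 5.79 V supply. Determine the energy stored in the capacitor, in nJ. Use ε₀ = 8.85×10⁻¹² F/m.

U ≈ 30.1 nJ

A = π(43.2/2 cm)² = 0.147 m².
Stacked slabs ⇒ two capacitors in series, each with the full plate area.
C₁ = κ₁ε₀A/d₁ = 1.83 × 8.85×10⁻¹² × 0.147 / 1.16×10⁻³ = 2.04×10⁻⁹ F.
C₂ = κ₂ε₀A/d₂ = 5.93 × 8.85×10⁻¹² × 0.147 / 5.06×10⁻⁴ = 1.52×10⁻⁸ F.
C = (1/C₁ + 1/C₂)⁻¹ = 1.80×10⁻⁹ F.
U = ½CV² = ½ × 1.80×10⁻⁹ × (5.79)² = 3.01×10⁻⁸ J.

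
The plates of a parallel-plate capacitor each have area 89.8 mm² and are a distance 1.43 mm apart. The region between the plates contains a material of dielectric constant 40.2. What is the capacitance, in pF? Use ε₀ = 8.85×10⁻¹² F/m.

A = 89.8 mm² = 8.98×10⁻⁵ m².
C = κε₀A/d = 40.2 × 8.85×10⁻¹² × 8.98×10⁻⁵ / 1.43×10⁻³ = 2.23×10⁻¹¹ F.

C ≈ 22.3 pF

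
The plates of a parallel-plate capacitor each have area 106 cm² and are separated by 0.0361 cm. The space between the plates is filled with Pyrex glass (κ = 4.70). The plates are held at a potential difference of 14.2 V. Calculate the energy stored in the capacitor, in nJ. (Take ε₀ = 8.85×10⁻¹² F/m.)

U ≈ 123 nJ

A = 106 cm² = 1.06×10⁻² m².
C = κε₀A/d = 4.70 × 8.85×10⁻¹² × 1.06×10⁻² / 3.61×10⁻⁴ = 1.22×10⁻⁹ F.
U = ½CV² = ½ × 1.22×10⁻⁹ × (14.2)² = 1.23×10⁻⁷ J.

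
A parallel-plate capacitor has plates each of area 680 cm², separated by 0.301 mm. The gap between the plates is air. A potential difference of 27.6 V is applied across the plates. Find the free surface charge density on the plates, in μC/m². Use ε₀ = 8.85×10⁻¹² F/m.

A = 680 cm² = 6.80×10⁻² m².
C = ε₀A/d = 8.85×10⁻¹² × 6.80×10⁻² / 3.01×10⁻⁴ = 2.00×10⁻⁹ F.
σ = Q/A = CV/A = 2.00×10⁻⁹ × 27.6 / 6.80×10⁻² = 8.11×10⁻⁷ C/m².

0.811 μC/m²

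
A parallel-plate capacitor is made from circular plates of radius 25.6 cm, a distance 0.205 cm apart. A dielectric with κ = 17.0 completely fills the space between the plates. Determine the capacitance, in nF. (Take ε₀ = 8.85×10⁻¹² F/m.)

15.1 nF

A = π(25.6 cm)² = 0.206 m².
C = κε₀A/d = 17.0 × 8.85×10⁻¹² × 0.206 / 2.05×10⁻³ = 1.51×10⁻⁸ F.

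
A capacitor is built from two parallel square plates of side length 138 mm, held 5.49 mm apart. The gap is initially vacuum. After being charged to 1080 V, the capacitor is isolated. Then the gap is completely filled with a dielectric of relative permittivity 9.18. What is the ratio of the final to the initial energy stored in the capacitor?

Isolated ⇒ Q is held fixed.
C₂ = 9.18 C₁ and U = Q²/(2C), so U₂/U₁ = C₁/C₂ = 0.109.

U₂/U₁ ≈ 0.109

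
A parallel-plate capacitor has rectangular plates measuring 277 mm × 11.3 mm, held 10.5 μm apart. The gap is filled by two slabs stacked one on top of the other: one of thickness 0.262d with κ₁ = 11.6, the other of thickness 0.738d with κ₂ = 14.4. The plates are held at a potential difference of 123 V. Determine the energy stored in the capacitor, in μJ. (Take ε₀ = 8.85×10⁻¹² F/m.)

A = 277 × 11.3 mm² = 3.13×10⁻³ m².
Stacked slabs ⇒ two capacitors in series, each with the full plate area.
C₁ = κ₁ε₀A/d₁ = 11.6 × 8.85×10⁻¹² × 3.13×10⁻³ / 2.75×10⁻⁶ = 1.17×10⁻⁷ F.
C₂ = κ₂ε₀A/d₂ = 14.4 × 8.85×10⁻¹² × 3.13×10⁻³ / 7.75×10⁻⁶ = 5.15×10⁻⁸ F.
C = (1/C₁ + 1/C₂)⁻¹ = 3.57×10⁻⁸ F.
U = ½CV² = ½ × 3.57×10⁻⁸ × (123)² = 2.70×10⁻⁴ J.

U ≈ 270 μJ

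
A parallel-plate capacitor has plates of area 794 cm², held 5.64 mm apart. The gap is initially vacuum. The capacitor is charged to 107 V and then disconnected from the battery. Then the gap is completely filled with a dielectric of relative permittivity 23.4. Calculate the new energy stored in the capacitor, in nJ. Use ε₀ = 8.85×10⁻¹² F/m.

A = 794 cm² = 7.94×10⁻² m².
Initially C₁ = ε₀A/d = 8.85×10⁻¹² × 7.94×10⁻² / 5.64×10⁻³ = 1.25×10⁻¹⁰ F.
U₁ = 7.13×10⁻⁷ J.
Isolated ⇒ Q is held fixed. C₂ = 23.4 C₁ and U = Q²/(2C), so U₂/U₁ = C₁/C₂ = 0.0427.
U₂ = 0.0427 × 7.13×10⁻⁷ = 3.05×10⁻⁸ J.

U ≈ 30.5 nJ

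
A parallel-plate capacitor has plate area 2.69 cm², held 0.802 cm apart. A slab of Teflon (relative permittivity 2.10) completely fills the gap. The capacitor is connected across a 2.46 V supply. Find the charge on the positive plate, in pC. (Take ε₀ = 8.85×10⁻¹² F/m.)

A = 2.69 cm² = 2.69×10⁻⁴ m².
C = κε₀A/d = 2.10 × 8.85×10⁻¹² × 2.69×10⁻⁴ / 8.02×10⁻³ = 6.23×10⁻¹³ F.
Q = CV = 6.23×10⁻¹³ × 2.46 = 1.53×10⁻¹² C.

1.53 pC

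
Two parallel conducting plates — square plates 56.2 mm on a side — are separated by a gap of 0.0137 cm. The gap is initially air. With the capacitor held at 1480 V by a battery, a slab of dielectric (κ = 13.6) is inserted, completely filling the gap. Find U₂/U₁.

Battery connected ⇒ V is held fixed.
C₂ = 13.6 C₁ and U = ½CV², so U₂/U₁ = C₂/C₁ = 13.6.

U₂/U₁ ≈ 13.6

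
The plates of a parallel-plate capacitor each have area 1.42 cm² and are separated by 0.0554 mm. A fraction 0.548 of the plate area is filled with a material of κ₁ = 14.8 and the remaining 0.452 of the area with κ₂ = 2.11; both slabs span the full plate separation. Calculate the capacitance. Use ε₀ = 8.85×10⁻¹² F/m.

A = 1.42 cm² = 1.42×10⁻⁴ m².
Side-by-side slabs ⇒ two capacitors in parallel, each spanning the full gap.
C₁ = κ₁ε₀A₁/d = 14.8 × 8.85×10⁻¹² × 7.78×10⁻⁵ / 5.54×10⁻⁵ = 1.84×10⁻¹⁰ F.
C₂ = κ₂ε₀A₂/d = 2.11 × 8.85×10⁻¹² × 6.42×10⁻⁵ / 5.54×10⁻⁵ = 2.16×10⁻¹¹ F.
C = C₁ + C₂ = 2.06×10⁻¹⁰ F.

C ≈ 206 pF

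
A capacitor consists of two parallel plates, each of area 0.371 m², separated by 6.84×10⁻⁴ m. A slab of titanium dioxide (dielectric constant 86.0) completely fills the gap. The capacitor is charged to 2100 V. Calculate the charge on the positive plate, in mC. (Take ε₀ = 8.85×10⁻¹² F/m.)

0.867 mC

C = κε₀A/d = 86.0 × 8.85×10⁻¹² × 0.371 / 6.84×10⁻⁴ = 4.13×10⁻⁷ F.
Q = CV = 4.13×10⁻⁷ × 2100 = 8.67×10⁻⁴ C.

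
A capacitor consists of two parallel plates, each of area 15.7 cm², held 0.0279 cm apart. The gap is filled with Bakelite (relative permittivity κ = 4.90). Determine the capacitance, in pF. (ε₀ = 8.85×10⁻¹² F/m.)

244 pF

A = 15.7 cm² = 1.57×10⁻³ m².
C = κε₀A/d = 4.90 × 8.85×10⁻¹² × 1.57×10⁻³ / 2.79×10⁻⁴ = 2.44×10⁻¹⁰ F.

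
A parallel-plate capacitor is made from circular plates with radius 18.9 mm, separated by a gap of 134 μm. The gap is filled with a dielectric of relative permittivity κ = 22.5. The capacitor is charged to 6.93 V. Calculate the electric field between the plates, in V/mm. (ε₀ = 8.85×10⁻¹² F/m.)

E = V/d = 6.93 / 1.34×10⁻⁴ = 5.17×10⁴ V/m.

51.7 V/mm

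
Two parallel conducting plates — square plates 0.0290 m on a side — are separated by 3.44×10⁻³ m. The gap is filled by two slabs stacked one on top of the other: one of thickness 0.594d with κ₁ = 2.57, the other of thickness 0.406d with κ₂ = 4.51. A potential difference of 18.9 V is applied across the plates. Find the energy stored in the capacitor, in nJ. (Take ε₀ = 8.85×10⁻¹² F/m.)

A = (0.0290 m)² = 8.41×10⁻⁴ m².
Stacked slabs ⇒ two capacitors in series, each with the full plate area.
C₁ = κ₁ε₀A/d₁ = 2.57 × 8.85×10⁻¹² × 8.41×10⁻⁴ / 2.04×10⁻³ = 9.36×10⁻¹² F.
C₂ = κ₂ε₀A/d₂ = 4.51 × 8.85×10⁻¹² × 8.41×10⁻⁴ / 1.40×10⁻³ = 2.40×10⁻¹¹ F.
C = (1/C₁ + 1/C₂)⁻¹ = 6.74×10⁻¹² F.
U = ½CV² = ½ × 6.74×10⁻¹² × (18.9)² = 1.20×10⁻⁹ J.

1.20 nJ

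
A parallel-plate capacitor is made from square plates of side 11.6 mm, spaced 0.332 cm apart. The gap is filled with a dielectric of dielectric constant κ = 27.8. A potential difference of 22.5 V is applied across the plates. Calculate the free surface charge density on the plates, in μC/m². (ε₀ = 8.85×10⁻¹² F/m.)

σ ≈ 1.67 μC/m²

A = (11.6 mm)² = 1.35×10⁻⁴ m².
C = κε₀A/d = 27.8 × 8.85×10⁻¹² × 1.35×10⁻⁴ / 3.32×10⁻³ = 9.97×10⁻¹² F.
σ = Q/A = CV/A = 9.97×10⁻¹² × 22.5 / 1.35×10⁻⁴ = 1.67×10⁻⁶ C/m².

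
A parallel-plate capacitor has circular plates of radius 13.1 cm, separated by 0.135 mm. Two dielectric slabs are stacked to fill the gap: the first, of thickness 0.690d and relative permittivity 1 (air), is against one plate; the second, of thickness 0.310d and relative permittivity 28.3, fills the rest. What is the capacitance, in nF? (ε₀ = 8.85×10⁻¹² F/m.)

A = π(13.1 cm)² = 5.39×10⁻² m².
Stacked slabs ⇒ two capacitors in series, each with the full plate area.
C₁ = κ₁ε₀A/d₁ = 1.00 × 8.85×10⁻¹² × 5.39×10⁻² / 9.31×10⁻⁵ = 5.12×10⁻⁹ F.
C₂ = κ₂ε₀A/d₂ = 28.3 × 8.85×10⁻¹² × 5.39×10⁻² / 4.19×10⁻⁵ = 3.23×10⁻⁷ F.
C = (1/C₁ + 1/C₂)⁻¹ = 5.04×10⁻⁹ F.

C ≈ 5.04 nF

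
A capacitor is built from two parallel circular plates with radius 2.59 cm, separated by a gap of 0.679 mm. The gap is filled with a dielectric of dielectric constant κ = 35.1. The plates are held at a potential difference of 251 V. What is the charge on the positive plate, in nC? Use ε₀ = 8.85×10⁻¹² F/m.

A = π(2.59 cm)² = 2.11×10⁻³ m².
C = κε₀A/d = 35.1 × 8.85×10⁻¹² × 2.11×10⁻³ / 6.79×10⁻⁴ = 9.64×10⁻¹⁰ F.
Q = CV = 9.64×10⁻¹⁰ × 251 = 2.42×10⁻⁷ C.

242 nC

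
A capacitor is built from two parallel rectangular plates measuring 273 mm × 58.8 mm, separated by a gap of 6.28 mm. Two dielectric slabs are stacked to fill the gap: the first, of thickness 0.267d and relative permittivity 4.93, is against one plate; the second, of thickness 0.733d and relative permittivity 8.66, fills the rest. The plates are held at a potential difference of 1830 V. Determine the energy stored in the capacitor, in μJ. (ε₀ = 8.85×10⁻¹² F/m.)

A = 273 × 58.8 mm² = 1.61×10⁻² m².
Stacked slabs ⇒ two capacitors in series, each with the full plate area.
C₁ = κ₁ε₀A/d₁ = 4.93 × 8.85×10⁻¹² × 1.61×10⁻² / 1.68×10⁻³ = 4.18×10⁻¹⁰ F.
C₂ = κ₂ε₀A/d₂ = 8.66 × 8.85×10⁻¹² × 1.61×10⁻² / 4.60×10⁻³ = 2.67×10⁻¹⁰ F.
C = (1/C₁ + 1/C₂)⁻¹ = 1.63×10⁻¹⁰ F.
U = ½CV² = ½ × 1.63×10⁻¹⁰ × (1830)² = 2.73×10⁻⁴ J.

273 μJ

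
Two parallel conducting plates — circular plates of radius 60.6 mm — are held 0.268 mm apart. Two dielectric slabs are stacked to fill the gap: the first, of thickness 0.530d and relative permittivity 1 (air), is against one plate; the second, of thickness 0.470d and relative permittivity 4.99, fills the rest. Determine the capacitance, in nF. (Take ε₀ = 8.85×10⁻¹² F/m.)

A = π(60.6 mm)² = 1.15×10⁻² m².
Stacked slabs ⇒ two capacitors in series, each with the full plate area.
C₁ = κ₁ε₀A/d₁ = 1.00 × 8.85×10⁻¹² × 1.15×10⁻² / 1.42×10⁻⁴ = 7.19×10⁻¹⁰ F.
C₂ = κ₂ε₀A/d₂ = 4.99 × 8.85×10⁻¹² × 1.15×10⁻² / 1.26×10⁻⁴ = 4.04×10⁻⁹ F.
C = (1/C₁ + 1/C₂)⁻¹ = 6.10×10⁻¹⁰ F.

C ≈ 0.610 nF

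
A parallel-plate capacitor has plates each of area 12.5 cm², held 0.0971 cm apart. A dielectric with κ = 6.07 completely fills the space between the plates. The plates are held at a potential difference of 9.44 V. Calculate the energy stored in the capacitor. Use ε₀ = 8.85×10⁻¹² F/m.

U ≈ 3.08 nJ

A = 12.5 cm² = 1.25×10⁻³ m².
C = κε₀A/d = 6.07 × 8.85×10⁻¹² × 1.25×10⁻³ / 9.71×10⁻⁴ = 6.92×10⁻¹¹ F.
U = ½CV² = ½ × 6.92×10⁻¹¹ × (9.44)² = 3.08×10⁻⁹ J.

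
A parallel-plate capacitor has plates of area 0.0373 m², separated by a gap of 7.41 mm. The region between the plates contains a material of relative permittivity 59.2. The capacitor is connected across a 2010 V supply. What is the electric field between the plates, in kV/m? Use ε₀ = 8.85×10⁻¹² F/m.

E = V/d = 2010 / 7.41×10⁻³ = 2.71×10⁵ V/m.

E ≈ 271 kV/m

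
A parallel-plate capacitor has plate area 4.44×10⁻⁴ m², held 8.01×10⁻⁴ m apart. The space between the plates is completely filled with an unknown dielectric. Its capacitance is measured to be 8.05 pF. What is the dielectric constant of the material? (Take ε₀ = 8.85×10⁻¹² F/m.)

κ = Cd/(ε₀A) = 8.05×10⁻¹² × 8.01×10⁻⁴ / (8.85×10⁻¹² × 4.44×10⁻⁴) = 1.64.

1.64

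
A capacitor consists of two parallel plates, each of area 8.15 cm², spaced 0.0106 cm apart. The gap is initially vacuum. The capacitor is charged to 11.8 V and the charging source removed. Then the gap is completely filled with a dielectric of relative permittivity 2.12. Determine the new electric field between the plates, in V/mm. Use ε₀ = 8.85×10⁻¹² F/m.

A = 8.15 cm² = 8.15×10⁻⁴ m².
Initially C₁ = ε₀A/d = 8.85×10⁻¹² × 8.15×10⁻⁴ / 1.06×10⁻⁴ = 6.80×10⁻¹¹ F.
E₁ = 1.11×10⁵ V/m.
Isolated ⇒ Q is held fixed. V₂ = Q/C₂ = V₁/2.12; E = V/d, so E₂/E₁ = (V₂/V₁)(d₁/d₂) = 0.472.
E₂ = 0.472 × 1.11×10⁵ = 5.25×10⁴ V/m.

52.5 V/mm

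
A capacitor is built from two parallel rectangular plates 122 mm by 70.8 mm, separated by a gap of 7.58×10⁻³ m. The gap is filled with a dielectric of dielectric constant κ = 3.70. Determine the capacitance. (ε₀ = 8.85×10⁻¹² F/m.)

A = 122 × 70.8 mm² = 8.64×10⁻³ m².
C = κε₀A/d = 3.70 × 8.85×10⁻¹² × 8.64×10⁻³ / 7.58×10⁻³ = 3.73×10⁻¹¹ F.

C ≈ 37.3 pF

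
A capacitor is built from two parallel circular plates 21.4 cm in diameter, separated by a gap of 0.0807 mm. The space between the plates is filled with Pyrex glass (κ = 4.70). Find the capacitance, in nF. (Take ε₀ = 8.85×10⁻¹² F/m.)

18.5 nF

A = π(21.4/2 cm)² = 3.60×10⁻² m².
C = κε₀A/d = 4.70 × 8.85×10⁻¹² × 3.60×10⁻² / 8.07×10⁻⁵ = 1.85×10⁻⁸ F.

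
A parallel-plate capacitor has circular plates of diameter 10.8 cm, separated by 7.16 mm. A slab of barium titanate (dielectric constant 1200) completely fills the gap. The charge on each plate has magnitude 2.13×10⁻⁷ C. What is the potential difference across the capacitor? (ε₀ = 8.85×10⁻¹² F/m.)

A = π(10.8/2 cm)² = 9.16×10⁻³ m².
C = κε₀A/d = 1200 × 8.85×10⁻¹² × 9.16×10⁻³ / 7.16×10⁻³ = 1.36×10⁻⁸ F.
V = Q/C = 2.13×10⁻⁷ / 1.36×10⁻⁸ = 15.7 V.

V ≈ 15.7 V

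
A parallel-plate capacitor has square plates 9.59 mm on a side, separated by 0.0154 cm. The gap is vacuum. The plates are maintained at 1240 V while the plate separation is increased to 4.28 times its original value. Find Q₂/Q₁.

Battery connected ⇒ V is held fixed.
C₂ = 0.234 C₁ and Q = CV, so Q₂/Q₁ = C₂/C₁ = 0.234.

Q₂/Q₁ ≈ 0.234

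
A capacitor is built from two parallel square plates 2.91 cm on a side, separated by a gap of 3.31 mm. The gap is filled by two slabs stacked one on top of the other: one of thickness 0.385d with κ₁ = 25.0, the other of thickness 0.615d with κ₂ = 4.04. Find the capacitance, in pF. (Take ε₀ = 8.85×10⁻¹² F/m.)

C ≈ 13.5 pF

A = (2.91 cm)² = 8.47×10⁻⁴ m².
Stacked slabs ⇒ two capacitors in series, each with the full plate area.
C₁ = κ₁ε₀A/d₁ = 25.0 × 8.85×10⁻¹² × 8.47×10⁻⁴ / 1.27×10⁻³ = 1.47×10⁻¹⁰ F.
C₂ = κ₂ε₀A/d₂ = 4.04 × 8.85×10⁻¹² × 8.47×10⁻⁴ / 2.04×10⁻³ = 1.49×10⁻¹¹ F.
C = (1/C₁ + 1/C₂)⁻¹ = 1.35×10⁻¹¹ F.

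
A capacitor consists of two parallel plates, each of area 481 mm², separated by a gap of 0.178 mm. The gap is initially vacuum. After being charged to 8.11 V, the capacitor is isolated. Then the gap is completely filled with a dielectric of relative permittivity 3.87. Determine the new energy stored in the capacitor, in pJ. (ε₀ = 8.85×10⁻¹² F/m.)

203 pJ

A = 481 mm² = 4.81×10⁻⁴ m².
Initially C₁ = ε₀A/d = 8.85×10⁻¹² × 4.81×10⁻⁴ / 1.78×10⁻⁴ = 2.39×10⁻¹¹ F.
U₁ = 7.86×10⁻¹⁰ J.
Isolated ⇒ Q is held fixed. C₂ = 3.87 C₁ and U = Q²/(2C), so U₂/U₁ = C₁/C₂ = 0.258.
U₂ = 0.258 × 7.86×10⁻¹⁰ = 2.03×10⁻¹⁰ J.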